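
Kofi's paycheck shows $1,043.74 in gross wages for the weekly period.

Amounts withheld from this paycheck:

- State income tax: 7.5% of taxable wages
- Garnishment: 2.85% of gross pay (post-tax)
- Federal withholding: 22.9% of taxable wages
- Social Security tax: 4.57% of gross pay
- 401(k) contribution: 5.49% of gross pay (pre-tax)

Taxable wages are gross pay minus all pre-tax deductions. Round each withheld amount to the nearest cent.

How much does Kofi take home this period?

$609.12

401(k) contribution: $1,043.74 × 0.0549 = $57.30
Taxable wages = $1,043.74 − $57.30 = $986.44
Federal withholding: $986.44 × 0.229 = $225.89
State income tax: $986.44 × 0.075 = $73.98
Social Security tax: $1,043.74 × 0.0457 = $47.70
Garnishment: $1,043.74 × 0.0285 = $29.75
Total deductions = $57.30 + $225.89 + $73.98 + $47.70 + $29.75 = $434.62
Net pay = $1,043.74 − $434.62 = $609.12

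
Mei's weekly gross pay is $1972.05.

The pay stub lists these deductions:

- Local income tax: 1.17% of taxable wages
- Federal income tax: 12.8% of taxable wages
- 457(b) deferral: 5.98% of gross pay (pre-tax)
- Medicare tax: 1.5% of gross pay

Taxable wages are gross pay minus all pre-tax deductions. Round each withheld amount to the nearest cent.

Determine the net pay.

$1565.52

457(b) deferral: $1972.05 × 0.0598 = $117.93
Taxable wages = $1972.05 − $117.93 = $1854.12
Local income tax: $1854.12 × 0.0117 = $21.69
Federal income tax: $1854.12 × 0.128 = $237.33
Medicare tax: $1972.05 × 0.015 = $29.58
Total deductions = $117.93 + $21.69 + $237.33 + $29.58 = $406.53
Net pay = $1972.05 − $406.53 = $1565.52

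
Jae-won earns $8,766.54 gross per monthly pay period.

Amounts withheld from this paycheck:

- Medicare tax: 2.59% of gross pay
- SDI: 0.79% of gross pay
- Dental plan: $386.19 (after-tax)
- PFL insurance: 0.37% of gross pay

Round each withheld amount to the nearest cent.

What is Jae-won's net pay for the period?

$8,051.60

PFL insurance: $8,766.54 × 0.0037 = $32.44
SDI: $8,766.54 × 0.0079 = $69.26
Medicare tax: $8,766.54 × 0.0259 = $227.05
Dental plan: $386.19
Total deductions = $32.44 + $69.26 + $227.05 + $386.19 = $714.94
Net pay = $8,766.54 − $714.94 = $8,051.60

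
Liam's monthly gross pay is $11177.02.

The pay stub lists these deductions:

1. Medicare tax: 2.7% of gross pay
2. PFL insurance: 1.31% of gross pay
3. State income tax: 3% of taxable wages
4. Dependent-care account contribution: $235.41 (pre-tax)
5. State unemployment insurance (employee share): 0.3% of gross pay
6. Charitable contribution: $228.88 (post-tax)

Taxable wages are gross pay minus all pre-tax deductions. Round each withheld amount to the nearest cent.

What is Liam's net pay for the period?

Dependent-care account contribution: $235.41
Taxable wages = $11177.02 − $235.41 = $10941.61
State income tax: $10941.61 × 0.03 = $328.25
State unemployment insurance (employee share): $11177.02 × 0.003 = $33.53
PFL insurance: $11177.02 × 0.0131 = $146.42
Medicare tax: $11177.02 × 0.027 = $301.78
Charitable contribution: $228.88
Total deductions = $235.41 + $328.25 + $33.53 + $146.42 + $301.78 + $228.88 = $1274.27
Net pay = $11177.02 − $1274.27 = $9902.75

$9902.75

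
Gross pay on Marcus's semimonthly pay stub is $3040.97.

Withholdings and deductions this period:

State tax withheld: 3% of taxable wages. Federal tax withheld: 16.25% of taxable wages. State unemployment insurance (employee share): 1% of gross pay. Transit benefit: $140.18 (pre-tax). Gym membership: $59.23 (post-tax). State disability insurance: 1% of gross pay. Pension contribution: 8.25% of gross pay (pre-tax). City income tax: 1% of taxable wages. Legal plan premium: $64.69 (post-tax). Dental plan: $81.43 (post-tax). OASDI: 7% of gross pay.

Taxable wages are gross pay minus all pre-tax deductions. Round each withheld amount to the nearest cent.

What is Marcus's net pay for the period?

Transit benefit: $140.18
Pension contribution: $3040.97 × 0.0825 = $250.88
Pre-tax total = $140.18 + $250.88 = $391.06
Taxable wages = $3040.97 − $391.06 = $2649.91
Federal tax withheld: $2649.91 × 0.1625 = $430.61
City income tax: $2649.91 × 0.01 = $26.50
State tax withheld: $2649.91 × 0.03 = $79.50
State disability insurance: $3040.97 × 0.01 = $30.41
State unemployment insurance (employee share): $3040.97 × 0.01 = $30.41
OASDI: $3040.97 × 0.07 = $212.87
Legal plan premium: $64.69
Dental plan: $81.43
Gym membership: $59.23
Total deductions = $140.18 + $250.88 + $430.61 + $26.50 + $79.50 + $30.41 + $30.41 + $212.87 + $64.69 + $81.43 + $59.23 = $1406.71
Net pay = $3040.97 − $1406.71 = $1634.26

$1634.26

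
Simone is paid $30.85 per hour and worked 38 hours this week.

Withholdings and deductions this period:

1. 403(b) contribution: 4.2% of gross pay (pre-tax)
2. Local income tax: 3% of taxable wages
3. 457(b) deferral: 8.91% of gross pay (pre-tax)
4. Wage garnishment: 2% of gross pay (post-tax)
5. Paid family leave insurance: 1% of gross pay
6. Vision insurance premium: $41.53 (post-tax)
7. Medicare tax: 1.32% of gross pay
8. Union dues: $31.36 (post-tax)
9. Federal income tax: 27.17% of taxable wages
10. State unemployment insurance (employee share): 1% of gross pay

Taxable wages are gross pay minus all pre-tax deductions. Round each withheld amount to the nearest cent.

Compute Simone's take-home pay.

Gross pay: 38 × $30.85 = $1,172.30
403(b) contribution: $1,172.30 × 0.042 = $49.24
457(b) deferral: $1,172.30 × 0.0891 = $104.45
Pre-tax total = $49.24 + $104.45 = $153.69
Taxable wages = $1,172.30 − $153.69 = $1,018.61
Federal income tax: $1,018.61 × 0.2717 = $276.76
Local income tax: $1,018.61 × 0.03 = $30.56
Paid family leave insurance: $1,172.30 × 0.01 = $11.72
State unemployment insurance (employee share): $1,172.30 × 0.01 = $11.72
Medicare tax: $1,172.30 × 0.0132 = $15.47
Union dues: $31.36
Vision insurance premium: $41.53
Wage garnishment: $1,172.30 × 0.02 = $23.45
Total deductions = $49.24 + $104.45 + $276.76 + $30.56 + $11.72 + $11.72 + $15.47 + $31.36 + $41.53 + $23.45 = $596.26
Net pay = $1,172.30 − $596.26 = $576.04

$576.04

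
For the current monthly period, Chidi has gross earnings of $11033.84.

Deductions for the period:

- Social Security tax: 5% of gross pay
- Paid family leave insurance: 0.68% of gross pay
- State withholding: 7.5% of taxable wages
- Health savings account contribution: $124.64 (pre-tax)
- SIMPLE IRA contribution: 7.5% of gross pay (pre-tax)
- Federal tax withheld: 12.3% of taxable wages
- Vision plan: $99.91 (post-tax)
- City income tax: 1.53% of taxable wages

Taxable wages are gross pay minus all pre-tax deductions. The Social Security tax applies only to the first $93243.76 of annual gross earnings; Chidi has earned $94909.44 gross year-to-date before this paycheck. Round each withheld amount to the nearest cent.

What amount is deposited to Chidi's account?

Health savings account contribution: $124.64
SIMPLE IRA contribution: $11033.84 × 0.075 = $827.54
Pre-tax total = $124.64 + $827.54 = $952.18
Taxable wages = $11033.84 − $952.18 = $10081.66
State withholding: $10081.66 × 0.075 = $756.12
Federal tax withheld: $10081.66 × 0.123 = $1240.04
City income tax: $10081.66 × 0.0153 = $154.25
Paid family leave insurance: $11033.84 × 0.0068 = $75.03
Social Security tax: annual cap $93243.76 already reached (YTD $94909.44), so $0.00
Vision plan: $99.91
Total deductions = $124.64 + $827.54 + $756.12 + $1240.04 + $154.25 + $75.03 + $0.00 + $99.91 = $3277.53
Net pay = $11033.84 − $3277.53 = $7756.31

$7756.31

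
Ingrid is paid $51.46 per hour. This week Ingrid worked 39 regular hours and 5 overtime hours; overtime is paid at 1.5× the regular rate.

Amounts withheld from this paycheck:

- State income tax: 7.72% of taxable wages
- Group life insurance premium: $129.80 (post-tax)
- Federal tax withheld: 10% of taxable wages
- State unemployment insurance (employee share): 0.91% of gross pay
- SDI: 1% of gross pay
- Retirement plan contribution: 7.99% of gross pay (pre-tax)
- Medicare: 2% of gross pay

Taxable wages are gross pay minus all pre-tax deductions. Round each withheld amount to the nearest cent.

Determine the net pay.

$1588.19

Regular pay: 39 × $51.46 = $2006.94
Overtime pay: 5 × $51.46 × 1.5 = $385.95
Gross pay = $2006.94 + $385.95 = $2392.89
Retirement plan contribution: $2392.89 × 0.0799 = $191.19
Taxable wages = $2392.89 − $191.19 = $2201.70
Federal tax withheld: $2201.70 × 0.1 = $220.17
State income tax: $2201.70 × 0.0772 = $169.97
Medicare: $2392.89 × 0.02 = $47.86
State unemployment insurance (employee share): $2392.89 × 0.0091 = $21.78
SDI: $2392.89 × 0.01 = $23.93
Group life insurance premium: $129.80
Total deductions = $191.19 + $220.17 + $169.97 + $47.86 + $21.78 + $23.93 + $129.80 = $804.70
Net pay = $2392.89 − $804.70 = $1588.19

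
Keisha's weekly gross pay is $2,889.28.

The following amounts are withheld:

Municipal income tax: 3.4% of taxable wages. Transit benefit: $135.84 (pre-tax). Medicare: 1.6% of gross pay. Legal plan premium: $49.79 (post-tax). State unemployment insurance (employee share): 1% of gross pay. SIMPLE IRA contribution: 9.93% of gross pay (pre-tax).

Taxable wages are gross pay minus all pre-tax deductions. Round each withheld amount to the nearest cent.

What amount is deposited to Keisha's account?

Transit benefit: $135.84
SIMPLE IRA contribution: $2,889.28 × 0.0993 = $286.91
Pre-tax total = $135.84 + $286.91 = $422.75
Taxable wages = $2,889.28 − $422.75 = $2,466.53
Municipal income tax: $2,466.53 × 0.034 = $83.86
State unemployment insurance (employee share): $2,889.28 × 0.01 = $28.89
Medicare: $2,889.28 × 0.016 = $46.23
Legal plan premium: $49.79
Total deductions = $135.84 + $286.91 + $83.86 + $28.89 + $46.23 + $49.79 = $631.52
Net pay = $2,889.28 − $631.52 = $2,257.76

$2,257.76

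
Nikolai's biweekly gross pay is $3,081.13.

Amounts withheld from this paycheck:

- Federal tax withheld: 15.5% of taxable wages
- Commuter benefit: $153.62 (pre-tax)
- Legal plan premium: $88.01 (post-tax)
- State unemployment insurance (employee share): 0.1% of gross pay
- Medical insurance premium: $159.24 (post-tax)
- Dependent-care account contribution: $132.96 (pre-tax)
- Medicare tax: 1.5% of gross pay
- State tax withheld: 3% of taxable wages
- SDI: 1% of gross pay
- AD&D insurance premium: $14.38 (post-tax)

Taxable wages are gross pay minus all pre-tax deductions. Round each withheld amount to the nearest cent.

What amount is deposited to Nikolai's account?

Dependent-care account contribution: $132.96
Commuter benefit: $153.62
Pre-tax total = $132.96 + $153.62 = $286.58
Taxable wages = $3,081.13 − $286.58 = $2,794.55
State tax withheld: $2,794.55 × 0.03 = $83.84
Federal tax withheld: $2,794.55 × 0.155 = $433.16
Medicare tax: $3,081.13 × 0.015 = $46.22
State unemployment insurance (employee share): $3,081.13 × 0.001 = $3.08
SDI: $3,081.13 × 0.01 = $30.81
Medical insurance premium: $159.24
Legal plan premium: $88.01
AD&D insurance premium: $14.38
Total deductions = $132.96 + $153.62 + $83.84 + $433.16 + $46.22 + $3.08 + $30.81 + $159.24 + $88.01 + $14.38 = $1,145.32
Net pay = $3,081.13 − $1,145.32 = $1,935.81

$1,935.81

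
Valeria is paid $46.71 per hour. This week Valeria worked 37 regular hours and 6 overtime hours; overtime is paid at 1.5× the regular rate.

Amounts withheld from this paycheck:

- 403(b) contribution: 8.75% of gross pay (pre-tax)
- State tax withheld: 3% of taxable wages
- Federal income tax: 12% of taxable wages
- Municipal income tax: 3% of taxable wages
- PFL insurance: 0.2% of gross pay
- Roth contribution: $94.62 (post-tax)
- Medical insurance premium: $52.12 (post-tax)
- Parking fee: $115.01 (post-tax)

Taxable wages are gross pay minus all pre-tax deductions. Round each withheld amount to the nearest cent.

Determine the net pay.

Regular pay: 37 × $46.71 = $1728.27
Overtime pay: 6 × $46.71 × 1.5 = $420.39
Gross pay = $1728.27 + $420.39 = $2148.66
403(b) contribution: $2148.66 × 0.0875 = $188.01
Taxable wages = $2148.66 − $188.01 = $1960.65
Federal income tax: $1960.65 × 0.12 = $235.28
Municipal income tax: $1960.65 × 0.03 = $58.82
State tax withheld: $1960.65 × 0.03 = $58.82
PFL insurance: $2148.66 × 0.002 = $4.30
Medical insurance premium: $52.12
Roth contribution: $94.62
Parking fee: $115.01
Total deductions = $188.01 + $235.28 + $58.82 + $58.82 + $4.30 + $52.12 + $94.62 + $115.01 = $806.98
Net pay = $2148.66 − $806.98 = $1341.68

$1341.68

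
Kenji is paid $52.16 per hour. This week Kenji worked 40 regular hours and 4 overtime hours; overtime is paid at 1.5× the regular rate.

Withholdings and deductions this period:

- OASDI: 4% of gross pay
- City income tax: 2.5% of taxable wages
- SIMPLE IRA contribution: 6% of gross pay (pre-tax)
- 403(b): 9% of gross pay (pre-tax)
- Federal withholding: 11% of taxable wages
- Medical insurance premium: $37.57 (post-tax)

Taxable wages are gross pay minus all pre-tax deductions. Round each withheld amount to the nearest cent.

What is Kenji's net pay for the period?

$1630.59

Regular pay: 40 × $52.16 = $2086.40
Overtime pay: 4 × $52.16 × 1.5 = $312.96
Gross pay = $2086.40 + $312.96 = $2399.36
403(b): $2399.36 × 0.09 = $215.94
SIMPLE IRA contribution: $2399.36 × 0.06 = $143.96
Pre-tax total = $215.94 + $143.96 = $359.90
Taxable wages = $2399.36 − $359.90 = $2039.46
City income tax: $2039.46 × 0.025 = $50.99
Federal withholding: $2039.46 × 0.11 = $224.34
OASDI: $2399.36 × 0.04 = $95.97
Medical insurance premium: $37.57
Total deductions = $215.94 + $143.96 + $50.99 + $224.34 + $95.97 + $37.57 = $768.77
Net pay = $2399.36 − $768.77 = $1630.59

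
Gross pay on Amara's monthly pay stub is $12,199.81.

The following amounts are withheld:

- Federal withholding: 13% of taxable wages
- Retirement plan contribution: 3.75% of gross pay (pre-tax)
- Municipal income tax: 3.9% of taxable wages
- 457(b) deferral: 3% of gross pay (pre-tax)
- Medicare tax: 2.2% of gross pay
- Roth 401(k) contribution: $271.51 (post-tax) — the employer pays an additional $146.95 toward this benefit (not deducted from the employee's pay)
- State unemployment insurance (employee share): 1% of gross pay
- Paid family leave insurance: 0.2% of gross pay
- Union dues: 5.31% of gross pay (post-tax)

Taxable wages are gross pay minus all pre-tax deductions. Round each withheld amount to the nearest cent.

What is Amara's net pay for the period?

Retirement plan contribution: $12,199.81 × 0.0375 = $457.49
457(b) deferral: $12,199.81 × 0.03 = $365.99
Pre-tax total = $457.49 + $365.99 = $823.48
Taxable wages = $12,199.81 − $823.48 = $11,376.33
Municipal income tax: $11,376.33 × 0.039 = $443.68
Federal withholding: $11,376.33 × 0.13 = $1,478.92
State unemployment insurance (employee share): $12,199.81 × 0.01 = $122.00
Paid family leave insurance: $12,199.81 × 0.002 = $24.40
Medicare tax: $12,199.81 × 0.022 = $268.40
Union dues: $12,199.81 × 0.0531 = $647.81
Roth 401(k) contribution: $271.51
(Employer's $146.95 toward Roth 401(k) contribution is not withheld from the employee.)
Total deductions = $457.49 + $365.99 + $443.68 + $1,478.92 + $122.00 + $24.40 + $268.40 + $647.81 + $271.51 = $4,080.20
Net pay = $12,199.81 − $4,080.20 = $8,119.61

$8,119.61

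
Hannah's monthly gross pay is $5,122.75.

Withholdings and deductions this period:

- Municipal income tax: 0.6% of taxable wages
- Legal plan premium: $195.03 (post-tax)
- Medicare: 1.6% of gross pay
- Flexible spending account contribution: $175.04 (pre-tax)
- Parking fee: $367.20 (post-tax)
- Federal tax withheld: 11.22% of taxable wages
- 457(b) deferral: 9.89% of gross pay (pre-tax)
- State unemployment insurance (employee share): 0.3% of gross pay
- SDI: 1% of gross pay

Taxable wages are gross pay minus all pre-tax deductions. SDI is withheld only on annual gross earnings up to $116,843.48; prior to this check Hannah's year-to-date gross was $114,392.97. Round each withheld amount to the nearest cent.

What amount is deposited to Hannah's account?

$3,232.06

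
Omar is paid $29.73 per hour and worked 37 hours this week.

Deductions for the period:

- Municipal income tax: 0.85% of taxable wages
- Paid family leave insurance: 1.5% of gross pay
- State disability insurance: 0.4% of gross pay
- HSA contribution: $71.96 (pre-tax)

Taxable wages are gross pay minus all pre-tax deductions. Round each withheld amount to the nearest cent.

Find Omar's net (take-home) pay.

Gross pay: 37 × $29.73 = $1,100.01
HSA contribution: $71.96
Taxable wages = $1,100.01 − $71.96 = $1,028.05
Municipal income tax: $1,028.05 × 0.0085 = $8.74
State disability insurance: $1,100.01 × 0.004 = $4.40
Paid family leave insurance: $1,100.01 × 0.015 = $16.50
Total deductions = $71.96 + $8.74 + $4.40 + $16.50 = $101.60
Net pay = $1,100.01 − $101.60 = $998.41

$998.41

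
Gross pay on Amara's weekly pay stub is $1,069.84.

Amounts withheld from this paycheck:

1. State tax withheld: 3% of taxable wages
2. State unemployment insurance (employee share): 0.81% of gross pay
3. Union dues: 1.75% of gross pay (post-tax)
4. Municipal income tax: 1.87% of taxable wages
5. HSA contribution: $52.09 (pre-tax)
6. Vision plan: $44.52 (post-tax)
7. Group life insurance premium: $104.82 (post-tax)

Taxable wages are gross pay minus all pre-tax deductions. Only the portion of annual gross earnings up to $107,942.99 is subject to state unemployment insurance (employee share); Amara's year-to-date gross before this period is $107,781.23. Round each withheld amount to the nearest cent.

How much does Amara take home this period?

$798.82

HSA contribution: $52.09
Taxable wages = $1,069.84 − $52.09 = $1,017.75
Municipal income tax: $1,017.75 × 0.0187 = $19.03
State tax withheld: $1,017.75 × 0.03 = $30.53
State unemployment insurance (employee share): only $107,942.99 − $107,781.23 = $161.76 of this check is subject → $161.76 × 0.0081 = $1.31
Union dues: $1,069.84 × 0.0175 = $18.72
Group life insurance premium: $104.82
Vision plan: $44.52
Total deductions = $52.09 + $19.03 + $30.53 + $1.31 + $18.72 + $104.82 + $44.52 = $271.02
Net pay = $1,069.84 − $271.02 = $798.82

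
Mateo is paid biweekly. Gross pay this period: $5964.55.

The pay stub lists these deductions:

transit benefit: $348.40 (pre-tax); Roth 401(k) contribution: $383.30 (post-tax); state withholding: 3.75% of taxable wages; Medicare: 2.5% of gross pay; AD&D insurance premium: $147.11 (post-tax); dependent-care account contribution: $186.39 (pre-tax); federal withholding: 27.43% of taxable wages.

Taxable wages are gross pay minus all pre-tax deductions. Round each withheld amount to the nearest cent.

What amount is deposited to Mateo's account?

$3057.24

Transit benefit: $348.40
Dependent-care account contribution: $186.39
Pre-tax total = $348.40 + $186.39 = $534.79
Taxable wages = $5964.55 − $534.79 = $5429.76
State withholding: $5429.76 × 0.0375 = $203.62
Federal withholding: $5429.76 × 0.2743 = $1489.38
Medicare: $5964.55 × 0.025 = $149.11
Roth 401(k) contribution: $383.30
AD&D insurance premium: $147.11
Total deductions = $348.40 + $186.39 + $203.62 + $1489.38 + $149.11 + $383.30 + $147.11 = $2907.31
Net pay = $5964.55 − $2907.31 = $3057.24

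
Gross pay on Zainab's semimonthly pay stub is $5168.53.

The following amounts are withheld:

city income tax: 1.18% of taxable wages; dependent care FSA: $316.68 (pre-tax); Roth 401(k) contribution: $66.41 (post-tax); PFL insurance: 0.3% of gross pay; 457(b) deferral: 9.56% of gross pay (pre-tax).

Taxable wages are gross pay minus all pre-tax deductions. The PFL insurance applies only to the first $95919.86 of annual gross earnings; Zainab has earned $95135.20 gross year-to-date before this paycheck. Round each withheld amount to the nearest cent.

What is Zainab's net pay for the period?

Dependent care FSA: $316.68
457(b) deferral: $5168.53 × 0.0956 = $494.11
Pre-tax total = $316.68 + $494.11 = $810.79
Taxable wages = $5168.53 − $810.79 = $4357.74
City income tax: $4357.74 × 0.0118 = $51.42
PFL insurance: only $95919.86 − $95135.20 = $784.66 of this check is subject → $784.66 × 0.003 = $2.35
Roth 401(k) contribution: $66.41
Total deductions = $316.68 + $494.11 + $51.42 + $2.35 + $66.41 = $930.97
Net pay = $5168.53 − $930.97 = $4237.56

$4237.56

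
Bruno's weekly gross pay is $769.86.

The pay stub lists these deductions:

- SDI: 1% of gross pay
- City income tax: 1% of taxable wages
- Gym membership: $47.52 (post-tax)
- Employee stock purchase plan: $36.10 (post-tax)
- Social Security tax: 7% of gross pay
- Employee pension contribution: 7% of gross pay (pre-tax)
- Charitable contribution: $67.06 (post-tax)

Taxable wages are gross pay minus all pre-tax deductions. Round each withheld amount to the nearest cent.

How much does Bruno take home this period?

$496.54

Employee pension contribution: $769.86 × 0.07 = $53.89
Taxable wages = $769.86 − $53.89 = $715.97
City income tax: $715.97 × 0.01 = $7.16
Social Security tax: $769.86 × 0.07 = $53.89
SDI: $769.86 × 0.01 = $7.70
Employee stock purchase plan: $36.10
Charitable contribution: $67.06
Gym membership: $47.52
Total deductions = $53.89 + $7.16 + $53.89 + $7.70 + $36.10 + $67.06 + $47.52 = $273.32
Net pay = $769.86 − $273.32 = $496.54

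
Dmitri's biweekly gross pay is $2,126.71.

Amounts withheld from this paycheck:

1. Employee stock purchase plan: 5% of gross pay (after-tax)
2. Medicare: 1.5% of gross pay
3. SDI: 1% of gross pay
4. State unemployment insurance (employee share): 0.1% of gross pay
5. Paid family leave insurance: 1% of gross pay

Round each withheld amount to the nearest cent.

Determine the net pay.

$1,943.80

Medicare: $2,126.71 × 0.015 = $31.90
State unemployment insurance (employee share): $2,126.71 × 0.001 = $2.13
Paid family leave insurance: $2,126.71 × 0.01 = $21.27
SDI: $2,126.71 × 0.01 = $21.27
Employee stock purchase plan: $2,126.71 × 0.05 = $106.34
Total deductions = $31.90 + $2.13 + $21.27 + $21.27 + $106.34 = $182.91
Net pay = $2,126.71 − $182.91 = $1,943.80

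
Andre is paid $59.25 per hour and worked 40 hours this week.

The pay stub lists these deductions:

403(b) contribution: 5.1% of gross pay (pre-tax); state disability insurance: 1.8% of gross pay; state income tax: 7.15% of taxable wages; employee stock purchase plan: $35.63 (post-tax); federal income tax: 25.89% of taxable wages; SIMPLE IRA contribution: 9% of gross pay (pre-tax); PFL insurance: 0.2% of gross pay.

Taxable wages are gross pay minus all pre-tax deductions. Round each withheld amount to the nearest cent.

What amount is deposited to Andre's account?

Gross pay: 40 × $59.25 = $2370.00
SIMPLE IRA contribution: $2370.00 × 0.09 = $213.30
403(b) contribution: $2370.00 × 0.051 = $120.87
Pre-tax total = $213.30 + $120.87 = $334.17
Taxable wages = $2370.00 − $334.17 = $2035.83
State income tax: $2035.83 × 0.0715 = $145.56
Federal income tax: $2035.83 × 0.2589 = $527.08
PFL insurance: $2370.00 × 0.002 = $4.74
State disability insurance: $2370.00 × 0.018 = $42.66
Employee stock purchase plan: $35.63
Total deductions = $213.30 + $120.87 + $145.56 + $527.08 + $4.74 + $42.66 + $35.63 = $1089.84
Net pay = $2370.00 − $1089.84 = $1280.16

$1280.16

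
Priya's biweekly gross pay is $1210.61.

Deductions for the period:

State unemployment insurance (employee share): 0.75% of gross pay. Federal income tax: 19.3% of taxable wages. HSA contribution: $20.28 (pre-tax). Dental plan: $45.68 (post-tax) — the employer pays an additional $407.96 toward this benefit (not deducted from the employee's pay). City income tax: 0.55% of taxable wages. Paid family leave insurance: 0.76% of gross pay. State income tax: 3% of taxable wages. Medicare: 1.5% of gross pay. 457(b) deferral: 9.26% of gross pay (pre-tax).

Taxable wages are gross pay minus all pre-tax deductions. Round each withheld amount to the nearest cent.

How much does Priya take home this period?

$749.73

HSA contribution: $20.28
457(b) deferral: $1210.61 × 0.0926 = $112.10
Pre-tax total = $20.28 + $112.10 = $132.38
Taxable wages = $1210.61 − $132.38 = $1078.23
State income tax: $1078.23 × 0.03 = $32.35
Federal income tax: $1078.23 × 0.193 = $208.10
City income tax: $1078.23 × 0.0055 = $5.93
State unemployment insurance (employee share): $1210.61 × 0.0075 = $9.08
Paid family leave insurance: $1210.61 × 0.0076 = $9.20
Medicare: $1210.61 × 0.015 = $18.16
Dental plan: $45.68
(Employer's $407.96 toward dental plan is not withheld from the employee.)
Total deductions = $20.28 + $112.10 + $32.35 + $208.10 + $5.93 + $9.08 + $9.20 + $18.16 + $45.68 = $460.88
Net pay = $1210.61 − $460.88 = $749.73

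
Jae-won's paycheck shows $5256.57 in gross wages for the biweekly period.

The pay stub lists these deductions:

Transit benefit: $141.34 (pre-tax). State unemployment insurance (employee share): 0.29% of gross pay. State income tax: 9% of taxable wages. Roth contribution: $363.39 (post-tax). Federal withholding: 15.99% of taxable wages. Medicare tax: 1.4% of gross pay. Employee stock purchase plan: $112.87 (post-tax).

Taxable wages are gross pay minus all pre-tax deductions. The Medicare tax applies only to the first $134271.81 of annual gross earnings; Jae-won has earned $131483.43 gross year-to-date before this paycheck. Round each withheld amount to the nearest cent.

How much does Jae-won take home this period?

$3306.39

Transit benefit: $141.34
Taxable wages = $5256.57 − $141.34 = $5115.23
State income tax: $5115.23 × 0.09 = $460.37
Federal withholding: $5115.23 × 0.1599 = $817.93
Medicare tax: only $134271.81 − $131483.43 = $2788.38 of this check is subject → $2788.38 × 0.014 = $39.04
State unemployment insurance (employee share): $5256.57 × 0.0029 = $15.24
Employee stock purchase plan: $112.87
Roth contribution: $363.39
Total deductions = $141.34 + $460.37 + $817.93 + $39.04 + $15.24 + $112.87 + $363.39 = $1950.18
Net pay = $5256.57 − $1950.18 = $3306.39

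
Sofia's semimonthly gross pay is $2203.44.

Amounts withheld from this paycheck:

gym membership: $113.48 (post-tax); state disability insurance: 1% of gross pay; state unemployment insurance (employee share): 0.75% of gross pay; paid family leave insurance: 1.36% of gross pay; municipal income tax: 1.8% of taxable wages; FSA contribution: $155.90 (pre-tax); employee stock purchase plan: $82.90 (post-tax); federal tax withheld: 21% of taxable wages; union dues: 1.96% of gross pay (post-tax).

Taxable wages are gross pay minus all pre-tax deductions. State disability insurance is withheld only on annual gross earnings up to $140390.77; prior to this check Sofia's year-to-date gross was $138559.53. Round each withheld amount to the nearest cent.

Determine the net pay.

$1276.32

FSA contribution: $155.90
Taxable wages = $2203.44 − $155.90 = $2047.54
Federal tax withheld: $2047.54 × 0.21 = $429.98
Municipal income tax: $2047.54 × 0.018 = $36.86
State unemployment insurance (employee share): $2203.44 × 0.0075 = $16.53
State disability insurance: only $140390.77 − $138559.53 = $1831.24 of this check is subject → $1831.24 × 0.01 = $18.31
Paid family leave insurance: $2203.44 × 0.0136 = $29.97
Gym membership: $113.48
Employee stock purchase plan: $82.90
Union dues: $2203.44 × 0.0196 = $43.19
Total deductions = $155.90 + $429.98 + $36.86 + $16.53 + $18.31 + $29.97 + $113.48 + $82.90 + $43.19 = $927.12
Net pay = $2203.44 − $927.12 = $1276.32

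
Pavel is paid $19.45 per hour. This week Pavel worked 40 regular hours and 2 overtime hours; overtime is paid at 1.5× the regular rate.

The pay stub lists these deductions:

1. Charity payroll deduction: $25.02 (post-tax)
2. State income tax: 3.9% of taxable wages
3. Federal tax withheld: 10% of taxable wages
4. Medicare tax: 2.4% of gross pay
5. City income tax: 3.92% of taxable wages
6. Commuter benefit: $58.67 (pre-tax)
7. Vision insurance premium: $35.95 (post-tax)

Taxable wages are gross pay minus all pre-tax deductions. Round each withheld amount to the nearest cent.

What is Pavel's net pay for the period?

Regular pay: 40 × $19.45 = $778.00
Overtime pay: 2 × $19.45 × 1.5 = $58.35
Gross pay = $778.00 + $58.35 = $836.35
Commuter benefit: $58.67
Taxable wages = $836.35 − $58.67 = $777.68
State income tax: $777.68 × 0.039 = $30.33
Federal tax withheld: $777.68 × 0.1 = $77.77
City income tax: $777.68 × 0.0392 = $30.49
Medicare tax: $836.35 × 0.024 = $20.07
Vision insurance premium: $35.95
Charity payroll deduction: $25.02
Total deductions = $58.67 + $30.33 + $77.77 + $30.49 + $20.07 + $35.95 + $25.02 = $278.30
Net pay = $836.35 − $278.30 = $558.05

$558.05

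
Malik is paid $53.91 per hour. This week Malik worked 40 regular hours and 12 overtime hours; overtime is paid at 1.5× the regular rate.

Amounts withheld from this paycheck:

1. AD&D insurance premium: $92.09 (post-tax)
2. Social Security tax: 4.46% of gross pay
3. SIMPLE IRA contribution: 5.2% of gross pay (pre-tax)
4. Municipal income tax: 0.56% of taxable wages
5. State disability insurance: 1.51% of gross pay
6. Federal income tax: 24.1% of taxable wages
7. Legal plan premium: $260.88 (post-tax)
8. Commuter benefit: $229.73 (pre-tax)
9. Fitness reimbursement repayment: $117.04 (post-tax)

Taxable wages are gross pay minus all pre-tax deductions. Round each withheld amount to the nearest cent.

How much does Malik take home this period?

Regular pay: 40 × $53.91 = $2,156.40
Overtime pay: 12 × $53.91 × 1.5 = $970.38
Gross pay = $2,156.40 + $970.38 = $3,126.78
Commuter benefit: $229.73
SIMPLE IRA contribution: $3,126.78 × 0.052 = $162.59
Pre-tax total = $229.73 + $162.59 = $392.32
Taxable wages = $3,126.78 − $392.32 = $2,734.46
Federal income tax: $2,734.46 × 0.241 = $659.00
Municipal income tax: $2,734.46 × 0.0056 = $15.31
State disability insurance: $3,126.78 × 0.0151 = $47.21
Social Security tax: $3,126.78 × 0.0446 = $139.45
Fitness reimbursement repayment: $117.04
Legal plan premium: $260.88
AD&D insurance premium: $92.09
Total deductions = $229.73 + $162.59 + $659.00 + $15.31 + $47.21 + $139.45 + $117.04 + $260.88 + $92.09 = $1,723.30
Net pay = $3,126.78 − $1,723.30 = $1,403.48

$1,403.48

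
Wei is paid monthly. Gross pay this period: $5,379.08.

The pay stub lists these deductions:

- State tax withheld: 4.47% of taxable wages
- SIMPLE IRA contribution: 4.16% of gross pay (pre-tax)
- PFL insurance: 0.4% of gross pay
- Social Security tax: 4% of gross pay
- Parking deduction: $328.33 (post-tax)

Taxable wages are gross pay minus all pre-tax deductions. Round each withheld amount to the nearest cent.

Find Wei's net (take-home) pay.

SIMPLE IRA contribution: $5,379.08 × 0.0416 = $223.77
Taxable wages = $5,379.08 − $223.77 = $5,155.31
State tax withheld: $5,155.31 × 0.0447 = $230.44
Social Security tax: $5,379.08 × 0.04 = $215.16
PFL insurance: $5,379.08 × 0.004 = $21.52
Parking deduction: $328.33
Total deductions = $223.77 + $230.44 + $215.16 + $21.52 + $328.33 = $1,019.22
Net pay = $5,379.08 − $1,019.22 = $4,359.86

$4,359.86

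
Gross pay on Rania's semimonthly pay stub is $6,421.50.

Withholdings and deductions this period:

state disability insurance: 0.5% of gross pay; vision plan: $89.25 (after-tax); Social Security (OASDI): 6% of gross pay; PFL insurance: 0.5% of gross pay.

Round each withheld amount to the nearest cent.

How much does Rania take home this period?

Social Security (OASDI): $6,421.50 × 0.06 = $385.29
State disability insurance: $6,421.50 × 0.005 = $32.11
PFL insurance: $6,421.50 × 0.005 = $32.11
Vision plan: $89.25
Total deductions = $385.29 + $32.11 + $32.11 + $89.25 = $538.76
Net pay = $6,421.50 − $538.76 = $5,882.74

$5,882.74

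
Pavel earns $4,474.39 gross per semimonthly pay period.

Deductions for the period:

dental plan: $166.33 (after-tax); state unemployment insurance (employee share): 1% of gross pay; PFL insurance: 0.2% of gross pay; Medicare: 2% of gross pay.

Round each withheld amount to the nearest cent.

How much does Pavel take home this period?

State unemployment insurance (employee share): $4,474.39 × 0.01 = $44.74
PFL insurance: $4,474.39 × 0.002 = $8.95
Medicare: $4,474.39 × 0.02 = $89.49
Dental plan: $166.33
Total deductions = $44.74 + $8.95 + $89.49 + $166.33 = $309.51
Net pay = $4,474.39 − $309.51 = $4,164.88

$4,164.88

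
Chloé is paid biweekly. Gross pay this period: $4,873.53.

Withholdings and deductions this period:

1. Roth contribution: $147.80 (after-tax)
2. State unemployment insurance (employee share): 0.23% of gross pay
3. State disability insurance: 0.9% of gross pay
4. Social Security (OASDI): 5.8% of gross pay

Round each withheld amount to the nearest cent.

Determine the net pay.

$4,388.00

State unemployment insurance (employee share): $4,873.53 × 0.0023 = $11.21
State disability insurance: $4,873.53 × 0.009 = $43.86
Social Security (OASDI): $4,873.53 × 0.058 = $282.66
Roth contribution: $147.80
Total deductions = $11.21 + $43.86 + $282.66 + $147.80 = $485.53
Net pay = $4,873.53 − $485.53 = $4,388.00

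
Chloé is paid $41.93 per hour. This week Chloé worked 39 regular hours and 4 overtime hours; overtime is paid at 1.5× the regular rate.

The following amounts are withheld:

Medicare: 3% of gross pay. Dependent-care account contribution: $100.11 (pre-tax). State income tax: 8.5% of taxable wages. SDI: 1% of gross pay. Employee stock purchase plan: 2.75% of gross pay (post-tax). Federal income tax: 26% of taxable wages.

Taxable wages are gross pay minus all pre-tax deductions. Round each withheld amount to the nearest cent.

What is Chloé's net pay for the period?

Regular pay: 39 × $41.93 = $1,635.27
Overtime pay: 4 × $41.93 × 1.5 = $251.58
Gross pay = $1,635.27 + $251.58 = $1,886.85
Dependent-care account contribution: $100.11
Taxable wages = $1,886.85 − $100.11 = $1,786.74
Federal income tax: $1,786.74 × 0.26 = $464.55
State income tax: $1,786.74 × 0.085 = $151.87
SDI: $1,886.85 × 0.01 = $18.87
Medicare: $1,886.85 × 0.03 = $56.61
Employee stock purchase plan: $1,886.85 × 0.0275 = $51.89
Total deductions = $100.11 + $464.55 + $151.87 + $18.87 + $56.61 + $51.89 = $843.90
Net pay = $1,886.85 − $843.90 = $1,042.95

$1,042.95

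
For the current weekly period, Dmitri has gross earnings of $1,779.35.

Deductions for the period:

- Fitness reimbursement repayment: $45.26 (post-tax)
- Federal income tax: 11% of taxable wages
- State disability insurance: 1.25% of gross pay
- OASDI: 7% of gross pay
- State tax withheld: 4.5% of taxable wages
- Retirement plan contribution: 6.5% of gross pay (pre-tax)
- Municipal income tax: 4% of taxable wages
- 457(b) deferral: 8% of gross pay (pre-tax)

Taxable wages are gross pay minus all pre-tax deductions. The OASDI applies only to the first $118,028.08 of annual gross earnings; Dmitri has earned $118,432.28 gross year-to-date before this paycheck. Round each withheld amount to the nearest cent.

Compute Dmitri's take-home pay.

$1,157.18

Retirement plan contribution: $1,779.35 × 0.065 = $115.66
457(b) deferral: $1,779.35 × 0.08 = $142.35
Pre-tax total = $115.66 + $142.35 = $258.01
Taxable wages = $1,779.35 − $258.01 = $1,521.34
Municipal income tax: $1,521.34 × 0.04 = $60.85
State tax withheld: $1,521.34 × 0.045 = $68.46
Federal income tax: $1,521.34 × 0.11 = $167.35
OASDI: annual cap $118,028.08 already reached (YTD $118,432.28), so $0.00
State disability insurance: $1,779.35 × 0.0125 = $22.24
Fitness reimbursement repayment: $45.26
Total deductions = $115.66 + $142.35 + $60.85 + $68.46 + $167.35 + $0.00 + $22.24 + $45.26 = $622.17
Net pay = $1,779.35 − $622.17 = $1,157.18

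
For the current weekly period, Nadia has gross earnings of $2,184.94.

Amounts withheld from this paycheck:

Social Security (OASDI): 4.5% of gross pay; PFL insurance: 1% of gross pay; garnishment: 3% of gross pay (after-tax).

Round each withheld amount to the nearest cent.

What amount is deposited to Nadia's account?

PFL insurance: $2,184.94 × 0.01 = $21.85
Social Security (OASDI): $2,184.94 × 0.045 = $98.32
Garnishment: $2,184.94 × 0.03 = $65.55
Total deductions = $21.85 + $98.32 + $65.55 = $185.72
Net pay = $2,184.94 − $185.72 = $1,999.22

$1,999.22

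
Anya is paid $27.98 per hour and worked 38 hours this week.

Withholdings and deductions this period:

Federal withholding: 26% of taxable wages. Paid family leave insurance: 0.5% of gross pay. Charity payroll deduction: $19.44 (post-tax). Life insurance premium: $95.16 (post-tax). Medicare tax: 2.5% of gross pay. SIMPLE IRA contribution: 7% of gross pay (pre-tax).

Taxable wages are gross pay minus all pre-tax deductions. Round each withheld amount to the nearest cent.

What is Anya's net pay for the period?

$585.22

Gross pay: 38 × $27.98 = $1,063.24
SIMPLE IRA contribution: $1,063.24 × 0.07 = $74.43
Taxable wages = $1,063.24 − $74.43 = $988.81
Federal withholding: $988.81 × 0.26 = $257.09
Medicare tax: $1,063.24 × 0.025 = $26.58
Paid family leave insurance: $1,063.24 × 0.005 = $5.32
Charity payroll deduction: $19.44
Life insurance premium: $95.16
Total deductions = $74.43 + $257.09 + $26.58 + $5.32 + $19.44 + $95.16 = $478.02
Net pay = $1,063.24 − $478.02 = $585.22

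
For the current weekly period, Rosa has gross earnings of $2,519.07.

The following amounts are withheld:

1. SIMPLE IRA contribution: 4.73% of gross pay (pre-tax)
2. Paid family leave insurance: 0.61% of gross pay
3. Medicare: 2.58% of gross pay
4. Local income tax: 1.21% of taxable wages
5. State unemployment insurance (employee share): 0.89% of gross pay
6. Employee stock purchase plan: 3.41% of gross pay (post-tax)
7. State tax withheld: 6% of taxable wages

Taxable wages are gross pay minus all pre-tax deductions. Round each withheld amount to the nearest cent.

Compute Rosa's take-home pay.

SIMPLE IRA contribution: $2,519.07 × 0.0473 = $119.15
Taxable wages = $2,519.07 − $119.15 = $2,399.92
State tax withheld: $2,399.92 × 0.06 = $144.00
Local income tax: $2,399.92 × 0.0121 = $29.04
Paid family leave insurance: $2,519.07 × 0.0061 = $15.37
Medicare: $2,519.07 × 0.0258 = $64.99
State unemployment insurance (employee share): $2,519.07 × 0.0089 = $22.42
Employee stock purchase plan: $2,519.07 × 0.0341 = $85.90
Total deductions = $119.15 + $144.00 + $29.04 + $15.37 + $64.99 + $22.42 + $85.90 = $480.87
Net pay = $2,519.07 − $480.87 = $2,038.20

$2,038.20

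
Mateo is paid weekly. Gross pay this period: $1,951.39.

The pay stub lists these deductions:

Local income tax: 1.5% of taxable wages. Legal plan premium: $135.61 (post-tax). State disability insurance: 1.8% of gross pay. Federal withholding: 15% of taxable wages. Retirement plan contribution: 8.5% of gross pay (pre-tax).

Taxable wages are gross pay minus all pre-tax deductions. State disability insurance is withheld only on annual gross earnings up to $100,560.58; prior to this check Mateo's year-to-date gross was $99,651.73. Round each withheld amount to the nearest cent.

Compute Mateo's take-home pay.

$1,338.94

Retirement plan contribution: $1,951.39 × 0.085 = $165.87
Taxable wages = $1,951.39 − $165.87 = $1,785.52
Local income tax: $1,785.52 × 0.015 = $26.78
Federal withholding: $1,785.52 × 0.15 = $267.83
State disability insurance: only $100,560.58 − $99,651.73 = $908.85 of this check is subject → $908.85 × 0.018 = $16.36
Legal plan premium: $135.61
Total deductions = $165.87 + $26.78 + $267.83 + $16.36 + $135.61 = $612.45
Net pay = $1,951.39 − $612.45 = $1,338.94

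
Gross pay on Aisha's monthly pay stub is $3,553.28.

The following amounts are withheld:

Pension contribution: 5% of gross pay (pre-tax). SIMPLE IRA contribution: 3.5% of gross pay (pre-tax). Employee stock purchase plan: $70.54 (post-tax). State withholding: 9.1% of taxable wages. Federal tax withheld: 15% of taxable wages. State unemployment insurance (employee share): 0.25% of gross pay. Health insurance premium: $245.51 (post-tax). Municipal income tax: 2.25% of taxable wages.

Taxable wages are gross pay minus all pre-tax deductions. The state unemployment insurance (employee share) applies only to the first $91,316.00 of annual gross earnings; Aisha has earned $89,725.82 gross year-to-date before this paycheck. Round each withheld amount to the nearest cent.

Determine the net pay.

$2,074.53

Pension contribution: $3,553.28 × 0.05 = $177.66
SIMPLE IRA contribution: $3,553.28 × 0.035 = $124.36
Pre-tax total = $177.66 + $124.36 = $302.02
Taxable wages = $3,553.28 − $302.02 = $3,251.26
Federal tax withheld: $3,251.26 × 0.15 = $487.69
Municipal income tax: $3,251.26 × 0.0225 = $73.15
State withholding: $3,251.26 × 0.091 = $295.86
State unemployment insurance (employee share): only $91,316.00 − $89,725.82 = $1,590.18 of this check is subject → $1,590.18 × 0.0025 = $3.98
Health insurance premium: $245.51
Employee stock purchase plan: $70.54
Total deductions = $177.66 + $124.36 + $487.69 + $73.15 + $295.86 + $3.98 + $245.51 + $70.54 = $1,478.75
Net pay = $3,553.28 − $1,478.75 = $2,074.53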